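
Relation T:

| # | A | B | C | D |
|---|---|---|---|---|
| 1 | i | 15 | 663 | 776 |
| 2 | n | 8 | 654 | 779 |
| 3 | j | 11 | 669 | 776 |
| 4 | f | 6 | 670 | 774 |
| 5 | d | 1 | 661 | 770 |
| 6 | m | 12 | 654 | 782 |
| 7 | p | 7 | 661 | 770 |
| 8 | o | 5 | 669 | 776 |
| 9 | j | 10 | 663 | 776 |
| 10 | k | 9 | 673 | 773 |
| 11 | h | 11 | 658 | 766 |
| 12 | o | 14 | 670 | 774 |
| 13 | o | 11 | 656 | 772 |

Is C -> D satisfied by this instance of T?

No

C=663: rows 1, 9 → D = 776, 776 ✓
C=654: rows 2, 6 → D takes values {779, 782} — violation
C=669: rows 3, 8 → D = 776, 776 ✓
C=670: rows 4, 12 → D = 774, 774 ✓
C=661: rows 5, 7 → D = 770, 770 ✓
C=673: row 10 → D = 773 ✓
C=658: row 11 → D = 766 ✓
C=656: row 13 → D = 772 ✓
Two rows agree on C but differ on D, so C -> D does not hold.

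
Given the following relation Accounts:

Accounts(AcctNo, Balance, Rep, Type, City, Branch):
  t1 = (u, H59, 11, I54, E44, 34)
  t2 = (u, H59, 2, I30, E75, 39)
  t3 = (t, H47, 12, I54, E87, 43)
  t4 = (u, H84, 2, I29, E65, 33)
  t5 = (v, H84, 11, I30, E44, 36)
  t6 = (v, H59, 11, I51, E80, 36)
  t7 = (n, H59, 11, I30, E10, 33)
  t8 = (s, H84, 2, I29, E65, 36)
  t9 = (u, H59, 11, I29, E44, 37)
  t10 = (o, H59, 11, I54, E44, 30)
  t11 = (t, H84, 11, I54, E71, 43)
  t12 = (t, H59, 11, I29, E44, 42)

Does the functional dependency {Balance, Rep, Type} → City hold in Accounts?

Yes

(Balance=H59, Rep=11, Type=I54): rows 1, 10 → City = E44, E44 ✓
(Balance=H59, Rep=2, Type=I30): row 2 → City = E75 ✓
(Balance=H47, Rep=12, Type=I54): row 3 → City = E87 ✓
(Balance=H84, Rep=2, Type=I29): rows 4, 8 → City = E65, E65 ✓
(Balance=H84, Rep=11, Type=I30): row 5 → City = E44 ✓
(Balance=H59, Rep=11, Type=I51): row 6 → City = E80 ✓
(Balance=H59, Rep=11, Type=I30): row 7 → City = E10 ✓
(Balance=H59, Rep=11, Type=I29): rows 9, 12 → City = E44, E44 ✓
(Balance=H84, Rep=11, Type=I54): row 11 → City = E71 ✓
Every {Balance, Rep, Type} value is associated with a single City value, so {Balance, Rep, Type} → City holds.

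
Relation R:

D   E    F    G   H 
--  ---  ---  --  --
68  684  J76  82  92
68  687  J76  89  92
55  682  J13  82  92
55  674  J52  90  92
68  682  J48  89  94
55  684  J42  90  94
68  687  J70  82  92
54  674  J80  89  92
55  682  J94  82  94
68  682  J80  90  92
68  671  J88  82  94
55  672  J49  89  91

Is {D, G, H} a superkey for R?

No

Two distinct rows share (D=68, G=82, H=92), so {D, G, H} does not determine every attribute — not a superkey.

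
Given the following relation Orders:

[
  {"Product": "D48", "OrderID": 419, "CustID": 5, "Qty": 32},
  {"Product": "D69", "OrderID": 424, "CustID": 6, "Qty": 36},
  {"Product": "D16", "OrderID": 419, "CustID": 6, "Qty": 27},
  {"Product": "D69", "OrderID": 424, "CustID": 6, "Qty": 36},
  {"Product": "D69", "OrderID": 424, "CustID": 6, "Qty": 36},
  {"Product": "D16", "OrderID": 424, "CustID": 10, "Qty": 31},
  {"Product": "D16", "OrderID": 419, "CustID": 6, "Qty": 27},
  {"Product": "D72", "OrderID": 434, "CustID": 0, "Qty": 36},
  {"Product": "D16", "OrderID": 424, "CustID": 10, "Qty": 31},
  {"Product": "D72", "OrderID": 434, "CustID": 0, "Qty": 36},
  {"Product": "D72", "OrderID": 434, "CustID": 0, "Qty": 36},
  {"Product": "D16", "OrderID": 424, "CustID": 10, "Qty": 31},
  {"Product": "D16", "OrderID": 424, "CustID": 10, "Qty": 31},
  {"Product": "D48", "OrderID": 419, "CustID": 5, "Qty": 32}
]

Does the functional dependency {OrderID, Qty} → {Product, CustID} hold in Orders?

(OrderID=419, Qty=32): 2 rows → {Product,CustID} = (D48, 5), (D48, 5) ✓
(OrderID=424, Qty=36): 3 rows → {Product,CustID} = (D69, 6), (D69, 6), (D69, 6) ✓
(OrderID=419, Qty=27): 2 rows → {Product,CustID} = (D16, 6), (D16, 6) ✓
(OrderID=424, Qty=31): 4 rows → {Product,CustID} = (D16, 10), (D16, 10), (D16, 10), (D16, 10) ✓
(OrderID=434, Qty=36): 3 rows → {Product,CustID} = (D72, 0), (D72, 0), (D72, 0) ✓
Every {OrderID, Qty} value is associated with a single {Product, CustID} value, so {OrderID, Qty} → {Product, CustID} holds.

Yes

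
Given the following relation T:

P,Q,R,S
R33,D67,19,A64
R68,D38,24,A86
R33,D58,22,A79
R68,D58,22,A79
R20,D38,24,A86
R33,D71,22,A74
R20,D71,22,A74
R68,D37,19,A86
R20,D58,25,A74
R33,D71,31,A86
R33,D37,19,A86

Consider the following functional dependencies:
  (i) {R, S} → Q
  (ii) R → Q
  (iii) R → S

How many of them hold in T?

1

(i) {R, S} → Q: every LHS value maps to a single RHS value — holds.
(ii) R → Q: R=19: 3 rows → Q takes values {D67, D37} — violation; R=22: 4 rows → Q takes values {D58, D71} — violation — fails.
(iii) R → S: R=19: 3 rows → S takes values {A64, A86} — violation; R=22: 4 rows → S takes values {A79, A74} — violation — fails.
1 of the 3 dependencies holds.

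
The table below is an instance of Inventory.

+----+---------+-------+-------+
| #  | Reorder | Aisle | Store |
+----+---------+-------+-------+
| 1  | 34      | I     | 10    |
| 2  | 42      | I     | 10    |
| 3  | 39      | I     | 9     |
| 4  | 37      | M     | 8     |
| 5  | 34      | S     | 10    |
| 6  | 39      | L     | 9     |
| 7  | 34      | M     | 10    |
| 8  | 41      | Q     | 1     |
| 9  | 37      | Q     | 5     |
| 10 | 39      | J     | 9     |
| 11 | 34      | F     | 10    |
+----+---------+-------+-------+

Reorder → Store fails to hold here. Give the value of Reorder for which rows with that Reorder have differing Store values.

37

Reorder=34: rows 1, 5, 7, 11 → Store = 10, 10, 10, 10 ✓
Reorder=42: row 2 → Store = 10 ✓
Reorder=39: rows 3, 6, 10 → Store = 9, 9, 9 ✓
Reorder=37: rows 4, 9 → Store takes values {8, 5} — violation
Reorder=41: row 8 → Store = 1 ✓
The only Reorder value with inconsistent Store is Reorder=37.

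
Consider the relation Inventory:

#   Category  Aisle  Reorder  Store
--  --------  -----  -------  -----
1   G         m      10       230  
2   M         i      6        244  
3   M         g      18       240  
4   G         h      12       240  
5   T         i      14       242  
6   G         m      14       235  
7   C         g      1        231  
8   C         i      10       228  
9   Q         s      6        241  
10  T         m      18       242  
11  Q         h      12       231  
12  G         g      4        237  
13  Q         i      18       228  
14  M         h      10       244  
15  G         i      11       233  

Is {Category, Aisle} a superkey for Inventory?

Rows 1 and 6 have the same {Category, Aisle} value (Category=G, Aisle=m) but are distinct tuples, so {Category, Aisle} does not determine every attribute — not a superkey.

No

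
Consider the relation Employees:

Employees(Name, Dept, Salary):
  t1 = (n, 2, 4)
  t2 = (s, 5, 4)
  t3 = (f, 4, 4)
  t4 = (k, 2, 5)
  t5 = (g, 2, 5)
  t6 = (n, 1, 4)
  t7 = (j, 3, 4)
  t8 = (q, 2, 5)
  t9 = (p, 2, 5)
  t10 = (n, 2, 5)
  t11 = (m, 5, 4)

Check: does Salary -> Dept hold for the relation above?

No

Salary=4: rows 1, 2, 3, 6, 7, 11 → Dept takes values {2, 5, 4, 1, 3} — violation
Salary=5: rows 4, 5, 8, 9, 10 → Dept = 2, 2, 2, 2, 2 ✓
Two rows agree on Salary but differ on Dept, so Salary -> Dept does not hold.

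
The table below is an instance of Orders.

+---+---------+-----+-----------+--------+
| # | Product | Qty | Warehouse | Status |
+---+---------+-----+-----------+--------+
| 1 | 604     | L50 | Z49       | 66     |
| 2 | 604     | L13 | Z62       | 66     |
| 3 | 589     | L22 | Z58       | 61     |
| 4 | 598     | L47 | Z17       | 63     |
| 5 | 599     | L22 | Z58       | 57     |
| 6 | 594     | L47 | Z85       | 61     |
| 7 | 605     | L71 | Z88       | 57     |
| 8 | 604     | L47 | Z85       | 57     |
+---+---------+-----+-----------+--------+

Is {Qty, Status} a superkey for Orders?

All 8 rows have distinct {Qty, Status} values, so {Qty, Status} → (all attributes) holds and {Qty, Status} is a superkey.

Yes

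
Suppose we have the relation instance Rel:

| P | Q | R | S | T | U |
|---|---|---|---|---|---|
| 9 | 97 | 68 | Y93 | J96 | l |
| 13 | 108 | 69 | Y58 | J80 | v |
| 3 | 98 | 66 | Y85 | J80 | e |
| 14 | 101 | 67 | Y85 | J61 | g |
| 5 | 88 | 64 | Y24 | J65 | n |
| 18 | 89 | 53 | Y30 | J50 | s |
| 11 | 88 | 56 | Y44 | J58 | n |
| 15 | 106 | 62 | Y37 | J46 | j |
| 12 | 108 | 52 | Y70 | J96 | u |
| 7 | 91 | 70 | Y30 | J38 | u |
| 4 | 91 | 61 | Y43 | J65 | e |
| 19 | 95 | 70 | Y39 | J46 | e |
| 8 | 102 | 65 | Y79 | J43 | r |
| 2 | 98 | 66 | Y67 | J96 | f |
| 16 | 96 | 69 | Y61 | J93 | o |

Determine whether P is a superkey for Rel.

All 15 rows have distinct P values, so P → (all attributes) holds and P is a superkey.

Yes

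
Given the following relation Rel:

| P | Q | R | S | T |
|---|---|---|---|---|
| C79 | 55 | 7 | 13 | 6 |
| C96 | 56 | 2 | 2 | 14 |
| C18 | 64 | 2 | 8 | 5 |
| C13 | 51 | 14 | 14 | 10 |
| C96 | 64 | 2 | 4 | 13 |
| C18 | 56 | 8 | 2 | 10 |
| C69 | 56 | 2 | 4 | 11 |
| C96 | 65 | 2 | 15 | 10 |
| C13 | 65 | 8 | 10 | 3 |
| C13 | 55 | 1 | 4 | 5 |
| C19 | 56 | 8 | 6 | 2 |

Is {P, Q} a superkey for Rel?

All 11 rows have distinct {P, Q} values, so {P, Q} → (all attributes) holds and {P, Q} is a superkey.

Yes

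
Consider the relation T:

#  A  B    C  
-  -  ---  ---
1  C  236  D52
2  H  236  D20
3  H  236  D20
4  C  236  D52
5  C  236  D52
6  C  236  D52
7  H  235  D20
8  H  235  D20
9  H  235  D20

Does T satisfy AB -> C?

Yes

(A=C, B=236): rows 1, 4, 5, 6 → C = D52, D52, D52, D52 ✓
(A=H, B=236): rows 2, 3 → C = D20, D20 ✓
(A=H, B=235): rows 7, 8, 9 → C = D20, D20, D20 ✓
Every AB value is associated with a single C value, so AB -> C holds.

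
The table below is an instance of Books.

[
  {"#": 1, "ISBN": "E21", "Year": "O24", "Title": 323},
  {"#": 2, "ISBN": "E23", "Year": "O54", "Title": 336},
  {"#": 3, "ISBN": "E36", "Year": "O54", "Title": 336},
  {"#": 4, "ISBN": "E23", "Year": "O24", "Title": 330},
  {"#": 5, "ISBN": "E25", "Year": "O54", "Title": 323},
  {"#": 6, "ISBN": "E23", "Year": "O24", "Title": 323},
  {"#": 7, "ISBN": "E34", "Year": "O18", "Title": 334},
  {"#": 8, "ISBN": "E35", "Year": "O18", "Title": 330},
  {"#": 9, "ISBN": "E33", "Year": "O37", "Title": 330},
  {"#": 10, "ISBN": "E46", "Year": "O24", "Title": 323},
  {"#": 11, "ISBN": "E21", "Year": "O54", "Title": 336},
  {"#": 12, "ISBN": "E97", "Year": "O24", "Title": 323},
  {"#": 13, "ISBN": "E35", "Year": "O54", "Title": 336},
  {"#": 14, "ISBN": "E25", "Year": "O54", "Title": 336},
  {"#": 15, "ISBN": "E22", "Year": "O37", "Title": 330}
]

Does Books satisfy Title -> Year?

No

Title=323: rows 1, 5, 6, 10, 12 → Year takes values {O24, O54} — violation
Title=336: rows 2, 3, 11, 13, 14 → Year = O54, O54, O54, O54, O54 ✓
Title=330: rows 4, 8, 9, 15 → Year takes values {O24, O18, O37} — violation
Title=334: row 7 → Year = O18 ✓
Two rows agree on Title but differ on Year, so Title -> Year does not hold.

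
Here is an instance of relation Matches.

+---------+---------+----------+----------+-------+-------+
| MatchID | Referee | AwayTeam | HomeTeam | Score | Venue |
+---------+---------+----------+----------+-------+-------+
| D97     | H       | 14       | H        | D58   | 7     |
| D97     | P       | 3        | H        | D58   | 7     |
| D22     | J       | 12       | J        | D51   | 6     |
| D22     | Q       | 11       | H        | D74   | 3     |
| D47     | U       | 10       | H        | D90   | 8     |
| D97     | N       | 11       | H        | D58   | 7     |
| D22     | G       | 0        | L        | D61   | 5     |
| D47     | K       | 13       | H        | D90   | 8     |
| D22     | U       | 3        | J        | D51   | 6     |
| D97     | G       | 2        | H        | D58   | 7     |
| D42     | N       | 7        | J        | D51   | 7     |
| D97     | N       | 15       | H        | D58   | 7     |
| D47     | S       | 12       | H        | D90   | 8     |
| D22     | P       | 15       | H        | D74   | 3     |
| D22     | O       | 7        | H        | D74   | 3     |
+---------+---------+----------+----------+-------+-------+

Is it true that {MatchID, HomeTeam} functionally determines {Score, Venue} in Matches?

Yes

(MatchID=D97, HomeTeam=H): 5 rows → {Score,Venue} = (D58, 7), (D58, 7), (D58, 7), (D58, 7), (D58, 7) ✓
(MatchID=D22, HomeTeam=J): 2 rows → {Score,Venue} = (D51, 6), (D51, 6) ✓
(MatchID=D22, HomeTeam=H): 3 rows → {Score,Venue} = (D74, 3), (D74, 3), (D74, 3) ✓
(MatchID=D47, HomeTeam=H): 3 rows → {Score,Venue} = (D90, 8), (D90, 8), (D90, 8) ✓
(MatchID=D22, HomeTeam=L): 1 row → {Score,Venue} = (D61, 5) ✓
(MatchID=D42, HomeTeam=J): 1 row → {Score,Venue} = (D51, 7) ✓
Every {MatchID, HomeTeam} value is associated with a single {Score, Venue} value, so {MatchID, HomeTeam} → {Score, Venue} holds.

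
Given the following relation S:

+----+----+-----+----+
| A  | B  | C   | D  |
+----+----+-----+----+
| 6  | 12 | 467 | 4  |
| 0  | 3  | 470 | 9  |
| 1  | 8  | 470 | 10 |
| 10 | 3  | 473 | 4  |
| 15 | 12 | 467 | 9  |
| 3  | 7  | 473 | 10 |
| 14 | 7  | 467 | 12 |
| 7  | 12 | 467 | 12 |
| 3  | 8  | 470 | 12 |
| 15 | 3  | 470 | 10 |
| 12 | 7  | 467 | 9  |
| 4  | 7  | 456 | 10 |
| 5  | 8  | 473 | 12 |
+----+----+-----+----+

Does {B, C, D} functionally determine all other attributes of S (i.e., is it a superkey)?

Yes

All 13 rows have distinct {B, C, D} values, so {B, C, D} → (all attributes) holds and {B, C, D} is a superkey.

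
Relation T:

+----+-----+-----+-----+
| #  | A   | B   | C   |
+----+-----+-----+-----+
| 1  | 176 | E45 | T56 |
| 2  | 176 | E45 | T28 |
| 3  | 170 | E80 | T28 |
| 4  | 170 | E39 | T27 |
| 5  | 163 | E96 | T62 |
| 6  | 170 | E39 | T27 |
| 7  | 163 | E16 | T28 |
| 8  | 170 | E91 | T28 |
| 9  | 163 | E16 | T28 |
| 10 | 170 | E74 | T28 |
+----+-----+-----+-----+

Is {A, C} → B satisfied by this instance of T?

No

(A=176, C=T56): row 1 → B = E45 ✓
(A=176, C=T28): row 2 → B = E45 ✓
(A=170, C=T28): rows 3, 8, 10 → B takes values {E80, E91, E74} — violation
(A=170, C=T27): rows 4, 6 → B = E39, E39 ✓
(A=163, C=T62): row 5 → B = E96 ✓
(A=163, C=T28): rows 7, 9 → B = E16, E16 ✓
Two rows agree on {A, C} but differ on B, so {A, C} → B does not hold.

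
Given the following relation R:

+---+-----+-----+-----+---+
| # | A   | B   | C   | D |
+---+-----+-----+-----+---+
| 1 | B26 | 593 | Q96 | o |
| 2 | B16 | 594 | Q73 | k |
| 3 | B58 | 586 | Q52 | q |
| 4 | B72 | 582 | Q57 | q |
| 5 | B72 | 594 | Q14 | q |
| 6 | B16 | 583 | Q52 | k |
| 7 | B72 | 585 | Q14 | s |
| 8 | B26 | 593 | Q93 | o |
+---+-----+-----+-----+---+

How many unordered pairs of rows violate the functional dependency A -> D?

2

A=B26: all 2 rows agree on D — 0 pairs.
A=B16: all 2 rows agree on D — 0 pairs.
A=B72: violating pairs (4,7), (5,7) — 2 pairs.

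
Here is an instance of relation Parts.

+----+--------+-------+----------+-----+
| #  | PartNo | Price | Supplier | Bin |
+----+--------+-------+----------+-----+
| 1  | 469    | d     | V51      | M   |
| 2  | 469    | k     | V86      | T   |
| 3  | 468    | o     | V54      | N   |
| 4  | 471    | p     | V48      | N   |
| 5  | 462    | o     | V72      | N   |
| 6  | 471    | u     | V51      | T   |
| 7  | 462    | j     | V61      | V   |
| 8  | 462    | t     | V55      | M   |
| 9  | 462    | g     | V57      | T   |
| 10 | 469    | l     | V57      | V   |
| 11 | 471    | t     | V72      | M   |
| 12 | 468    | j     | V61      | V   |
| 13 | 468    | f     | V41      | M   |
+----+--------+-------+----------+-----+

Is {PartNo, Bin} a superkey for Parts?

Yes

All 13 rows have distinct {PartNo, Bin} values, so {PartNo, Bin} → (all attributes) holds and {PartNo, Bin} is a superkey.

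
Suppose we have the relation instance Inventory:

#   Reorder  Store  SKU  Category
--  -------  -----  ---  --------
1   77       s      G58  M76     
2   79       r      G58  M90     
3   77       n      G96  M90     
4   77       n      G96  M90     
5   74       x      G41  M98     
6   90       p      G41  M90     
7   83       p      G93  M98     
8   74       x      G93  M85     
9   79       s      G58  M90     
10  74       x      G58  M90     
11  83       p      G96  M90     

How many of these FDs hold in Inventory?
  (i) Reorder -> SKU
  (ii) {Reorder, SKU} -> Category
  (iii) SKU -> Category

(i) Reorder -> SKU: Reorder=77: rows 1, 3, 4 → SKU takes values {G58, G96} — violation; Reorder=74: rows 5, 8, 10 → SKU takes values {G41, G93, G58} — violation; Reorder=83: rows 7, 11 → SKU takes values {G93, G96} — violation — fails.
(ii) {Reorder, SKU} -> Category: every LHS value maps to a single RHS value — holds.
(iii) SKU -> Category: SKU=G58: rows 1, 2, 9, 10 → Category takes values {M76, M90} — violation; SKU=G41: rows 5, 6 → Category takes values {M98, M90} — violation; SKU=G93: rows 7, 8 → Category takes values {M98, M85} — violation — fails.
1 of the 3 dependencies holds.

1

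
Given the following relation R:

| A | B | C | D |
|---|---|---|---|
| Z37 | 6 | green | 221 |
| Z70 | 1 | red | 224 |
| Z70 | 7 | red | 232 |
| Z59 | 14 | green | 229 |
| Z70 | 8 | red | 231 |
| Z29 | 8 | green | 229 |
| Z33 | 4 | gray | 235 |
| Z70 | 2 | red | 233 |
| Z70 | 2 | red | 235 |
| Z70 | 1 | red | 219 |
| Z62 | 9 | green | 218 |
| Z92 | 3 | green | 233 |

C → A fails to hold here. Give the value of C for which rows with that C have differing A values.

green

C=green: 5 rows → A takes values {Z37, Z59, Z29, Z62, Z92} — violation
C=red: 6 rows → A = Z70, Z70, Z70, Z70, Z70, Z70 ✓
C=gray: 1 row → A = Z33 ✓
The only C value with inconsistent A is C=green.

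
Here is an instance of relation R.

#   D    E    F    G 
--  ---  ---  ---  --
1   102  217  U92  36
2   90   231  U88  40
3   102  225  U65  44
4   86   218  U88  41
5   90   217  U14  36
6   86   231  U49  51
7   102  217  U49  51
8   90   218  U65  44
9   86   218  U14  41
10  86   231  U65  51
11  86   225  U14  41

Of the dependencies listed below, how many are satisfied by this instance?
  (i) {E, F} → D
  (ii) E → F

(i) {E, F} → D: every LHS value maps to a single RHS value — holds.
(ii) E → F: E=217: rows 1, 5, 7 → F takes values {U92, U14, U49} — violation; E=231: rows 2, 6, 10 → F takes values {U88, U49, U65} — violation; E=225: rows 3, 11 → F takes values {U65, U14} — violation; E=218: rows 4, 8, 9 → F takes values {U88, U65, U14} — violation — fails.
1 of the 2 dependencies holds.

1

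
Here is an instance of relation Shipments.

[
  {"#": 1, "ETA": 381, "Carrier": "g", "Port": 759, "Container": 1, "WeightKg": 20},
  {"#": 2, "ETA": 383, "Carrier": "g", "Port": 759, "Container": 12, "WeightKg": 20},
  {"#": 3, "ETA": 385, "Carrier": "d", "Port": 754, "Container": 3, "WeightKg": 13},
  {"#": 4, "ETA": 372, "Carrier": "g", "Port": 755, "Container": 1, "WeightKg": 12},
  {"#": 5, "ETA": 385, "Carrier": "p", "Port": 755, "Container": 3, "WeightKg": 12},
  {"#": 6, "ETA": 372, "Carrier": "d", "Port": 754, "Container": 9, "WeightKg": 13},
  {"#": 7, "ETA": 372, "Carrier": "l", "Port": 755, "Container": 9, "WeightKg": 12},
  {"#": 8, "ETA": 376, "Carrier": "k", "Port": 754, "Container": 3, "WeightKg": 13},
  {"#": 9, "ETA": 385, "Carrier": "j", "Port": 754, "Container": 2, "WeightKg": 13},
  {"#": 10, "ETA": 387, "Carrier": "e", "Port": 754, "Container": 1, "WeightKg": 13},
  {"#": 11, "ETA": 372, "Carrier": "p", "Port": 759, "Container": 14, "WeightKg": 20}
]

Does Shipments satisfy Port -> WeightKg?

Port=759: rows 1, 2, 11 → WeightKg = 20, 20, 20 ✓
Port=754: rows 3, 6, 8, 9, 10 → WeightKg = 13, 13, 13, 13, 13 ✓
Port=755: rows 4, 5, 7 → WeightKg = 12, 12, 12 ✓
Every Port value is associated with a single WeightKg value, so Port -> WeightKg holds.

Yes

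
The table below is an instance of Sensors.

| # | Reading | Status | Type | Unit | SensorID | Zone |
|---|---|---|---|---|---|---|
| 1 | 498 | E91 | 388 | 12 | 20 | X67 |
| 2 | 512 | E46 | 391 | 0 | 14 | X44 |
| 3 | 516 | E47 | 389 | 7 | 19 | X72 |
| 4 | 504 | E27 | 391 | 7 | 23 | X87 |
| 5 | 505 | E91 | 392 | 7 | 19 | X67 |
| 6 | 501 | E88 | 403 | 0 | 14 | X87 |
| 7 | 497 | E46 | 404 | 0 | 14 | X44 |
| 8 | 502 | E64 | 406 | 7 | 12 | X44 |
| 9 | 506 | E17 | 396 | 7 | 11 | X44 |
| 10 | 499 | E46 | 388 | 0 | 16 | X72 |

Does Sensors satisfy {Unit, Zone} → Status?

No

(Unit=12, Zone=X67): row 1 → Status = E91 ✓
(Unit=0, Zone=X44): rows 2, 7 → Status = E46, E46 ✓
(Unit=7, Zone=X72): row 3 → Status = E47 ✓
(Unit=7, Zone=X87): row 4 → Status = E27 ✓
(Unit=7, Zone=X67): row 5 → Status = E91 ✓
(Unit=0, Zone=X87): row 6 → Status = E88 ✓
(Unit=7, Zone=X44): rows 8, 9 → Status takes values {E64, E17} — violation
(Unit=0, Zone=X72): row 10 → Status = E46 ✓
Two rows agree on {Unit, Zone} but differ on Status, so {Unit, Zone} → Status does not hold.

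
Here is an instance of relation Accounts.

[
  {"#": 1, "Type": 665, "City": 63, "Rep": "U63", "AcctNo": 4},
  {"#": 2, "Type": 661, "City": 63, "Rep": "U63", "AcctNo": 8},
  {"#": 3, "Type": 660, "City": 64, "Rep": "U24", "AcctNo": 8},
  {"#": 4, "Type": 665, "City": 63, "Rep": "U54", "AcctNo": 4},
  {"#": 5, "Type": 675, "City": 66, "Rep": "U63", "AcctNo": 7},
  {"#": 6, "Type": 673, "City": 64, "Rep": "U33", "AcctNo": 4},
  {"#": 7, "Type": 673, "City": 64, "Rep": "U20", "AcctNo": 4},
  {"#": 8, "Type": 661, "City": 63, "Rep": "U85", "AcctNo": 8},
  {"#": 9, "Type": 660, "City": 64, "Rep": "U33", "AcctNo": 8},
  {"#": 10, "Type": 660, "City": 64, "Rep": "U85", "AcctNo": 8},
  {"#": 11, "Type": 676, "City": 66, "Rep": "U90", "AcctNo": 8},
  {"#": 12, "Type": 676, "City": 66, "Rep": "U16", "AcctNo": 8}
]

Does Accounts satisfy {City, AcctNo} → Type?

Yes

(City=63, AcctNo=4): rows 1, 4 → Type = 665, 665 ✓
(City=63, AcctNo=8): rows 2, 8 → Type = 661, 661 ✓
(City=64, AcctNo=8): rows 3, 9, 10 → Type = 660, 660, 660 ✓
(City=66, AcctNo=7): row 5 → Type = 675 ✓
(City=64, AcctNo=4): rows 6, 7 → Type = 673, 673 ✓
(City=66, AcctNo=8): rows 11, 12 → Type = 676, 676 ✓
Every {City, AcctNo} value is associated with a single Type value, so {City, AcctNo} → Type holds.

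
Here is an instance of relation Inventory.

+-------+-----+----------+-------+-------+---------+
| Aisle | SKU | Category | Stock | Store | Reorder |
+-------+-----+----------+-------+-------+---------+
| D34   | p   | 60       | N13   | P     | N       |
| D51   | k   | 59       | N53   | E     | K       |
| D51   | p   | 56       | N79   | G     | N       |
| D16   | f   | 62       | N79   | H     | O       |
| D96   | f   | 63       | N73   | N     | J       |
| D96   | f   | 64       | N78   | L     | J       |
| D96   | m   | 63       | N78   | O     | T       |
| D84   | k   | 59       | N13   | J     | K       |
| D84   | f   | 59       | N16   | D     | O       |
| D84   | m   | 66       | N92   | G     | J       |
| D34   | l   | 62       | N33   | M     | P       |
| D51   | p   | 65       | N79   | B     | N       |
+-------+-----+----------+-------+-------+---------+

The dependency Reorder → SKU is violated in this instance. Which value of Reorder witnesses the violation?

Reorder=N: 3 rows → SKU = p, p, p ✓
Reorder=K: 2 rows → SKU = k, k ✓
Reorder=O: 2 rows → SKU = f, f ✓
Reorder=J: 3 rows → SKU takes values {f, m} — violation
Reorder=T: 1 row → SKU = m ✓
Reorder=P: 1 row → SKU = l ✓
The only Reorder value with inconsistent SKU is Reorder=J.

J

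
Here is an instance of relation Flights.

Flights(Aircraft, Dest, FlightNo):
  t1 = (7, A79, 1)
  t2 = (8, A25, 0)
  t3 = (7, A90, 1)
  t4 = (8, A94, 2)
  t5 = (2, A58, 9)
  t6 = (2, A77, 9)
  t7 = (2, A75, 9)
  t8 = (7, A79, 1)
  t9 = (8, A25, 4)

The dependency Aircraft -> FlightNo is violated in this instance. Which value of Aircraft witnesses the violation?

Aircraft=7: rows 1, 3, 8 → FlightNo = 1, 1, 1 ✓
Aircraft=8: rows 2, 4, 9 → FlightNo takes values {0, 2, 4} — violation
Aircraft=2: rows 5, 6, 7 → FlightNo = 9, 9, 9 ✓
The only Aircraft value with inconsistent FlightNo is Aircraft=8.

8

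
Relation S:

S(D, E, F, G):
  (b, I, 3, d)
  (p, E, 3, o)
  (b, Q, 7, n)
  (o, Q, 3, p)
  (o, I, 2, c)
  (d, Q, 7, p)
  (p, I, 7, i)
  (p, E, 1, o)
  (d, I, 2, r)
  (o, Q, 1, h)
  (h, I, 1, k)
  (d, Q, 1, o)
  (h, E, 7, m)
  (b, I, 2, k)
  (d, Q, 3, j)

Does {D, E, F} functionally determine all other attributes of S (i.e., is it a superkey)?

Yes

All 15 rows have distinct {D, E, F} values, so {D, E, F} → (all attributes) holds and {D, E, F} is a superkey.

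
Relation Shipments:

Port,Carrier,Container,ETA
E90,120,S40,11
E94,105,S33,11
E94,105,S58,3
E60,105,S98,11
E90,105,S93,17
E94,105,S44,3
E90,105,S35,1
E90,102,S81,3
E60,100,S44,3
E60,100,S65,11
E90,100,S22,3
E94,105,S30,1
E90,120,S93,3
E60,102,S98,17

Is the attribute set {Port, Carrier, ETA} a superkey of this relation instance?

Two distinct rows share (Port=E94, Carrier=105, ETA=3), so {Port, Carrier, ETA} does not determine every attribute — not a superkey.

No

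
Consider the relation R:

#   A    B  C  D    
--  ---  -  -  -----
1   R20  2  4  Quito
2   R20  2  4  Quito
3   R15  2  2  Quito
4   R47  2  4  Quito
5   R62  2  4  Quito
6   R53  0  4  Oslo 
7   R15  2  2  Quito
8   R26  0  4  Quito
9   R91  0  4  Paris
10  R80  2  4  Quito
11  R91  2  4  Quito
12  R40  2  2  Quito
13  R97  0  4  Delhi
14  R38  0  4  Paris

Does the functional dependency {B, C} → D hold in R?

(B=2, C=4): rows 1, 2, 4, 5, 10, 11 → D = Quito, Quito, Quito, Quito, Quito, Quito ✓
(B=2, C=2): rows 3, 7, 12 → D = Quito, Quito, Quito ✓
(B=0, C=4): rows 6, 8, 9, 13, 14 → D takes values {Oslo, Quito, Paris, Delhi} — violation
Two rows agree on {B, C} but differ on D, so {B, C} → D does not hold.

No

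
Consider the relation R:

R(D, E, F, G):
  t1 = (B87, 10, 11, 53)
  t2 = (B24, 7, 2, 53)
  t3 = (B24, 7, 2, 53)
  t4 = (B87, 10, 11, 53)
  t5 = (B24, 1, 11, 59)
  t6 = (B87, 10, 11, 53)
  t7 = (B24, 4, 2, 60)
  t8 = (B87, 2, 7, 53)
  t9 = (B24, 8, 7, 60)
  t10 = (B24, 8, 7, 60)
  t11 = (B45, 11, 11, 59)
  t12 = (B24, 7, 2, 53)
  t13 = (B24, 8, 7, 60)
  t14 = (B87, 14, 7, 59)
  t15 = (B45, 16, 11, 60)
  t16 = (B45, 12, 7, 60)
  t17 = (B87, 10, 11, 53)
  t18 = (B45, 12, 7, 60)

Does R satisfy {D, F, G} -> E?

(D=B87, F=11, G=53): rows 1, 4, 6, 17 → E = 10, 10, 10, 10 ✓
(D=B24, F=2, G=53): rows 2, 3, 12 → E = 7, 7, 7 ✓
(D=B24, F=11, G=59): row 5 → E = 1 ✓
(D=B24, F=2, G=60): row 7 → E = 4 ✓
(D=B87, F=7, G=53): row 8 → E = 2 ✓
(D=B24, F=7, G=60): rows 9, 10, 13 → E = 8, 8, 8 ✓
(D=B45, F=11, G=59): row 11 → E = 11 ✓
(D=B87, F=7, G=59): row 14 → E = 14 ✓
(D=B45, F=11, G=60): row 15 → E = 16 ✓
(D=B45, F=7, G=60): rows 16, 18 → E = 12, 12 ✓
Every {D, F, G} value is associated with a single E value, so {D, F, G} -> E holds.

Yes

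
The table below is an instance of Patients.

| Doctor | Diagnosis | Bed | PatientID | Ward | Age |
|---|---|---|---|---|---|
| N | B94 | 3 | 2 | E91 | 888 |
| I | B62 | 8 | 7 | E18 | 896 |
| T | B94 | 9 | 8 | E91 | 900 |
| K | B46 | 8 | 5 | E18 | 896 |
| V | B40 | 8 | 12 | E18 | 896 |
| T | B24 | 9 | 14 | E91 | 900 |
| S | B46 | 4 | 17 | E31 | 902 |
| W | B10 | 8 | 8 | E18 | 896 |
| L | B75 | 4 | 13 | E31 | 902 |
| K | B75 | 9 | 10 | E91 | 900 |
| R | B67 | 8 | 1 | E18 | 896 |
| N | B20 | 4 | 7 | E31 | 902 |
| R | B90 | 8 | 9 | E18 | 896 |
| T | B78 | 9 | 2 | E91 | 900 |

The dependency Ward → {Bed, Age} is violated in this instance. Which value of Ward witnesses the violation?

Ward=E91: 5 rows → {Bed,Age} takes values {(3, 888), (9, 900)} — violation
Ward=E18: 6 rows → {Bed,Age} = (8, 896), (8, 896), (8, 896), (8, 896), (8, 896), (8, 896) ✓
Ward=E31: 3 rows → {Bed,Age} = (4, 902), (4, 902), (4, 902) ✓
The only Ward value with inconsistent RHS is Ward=E91.

E91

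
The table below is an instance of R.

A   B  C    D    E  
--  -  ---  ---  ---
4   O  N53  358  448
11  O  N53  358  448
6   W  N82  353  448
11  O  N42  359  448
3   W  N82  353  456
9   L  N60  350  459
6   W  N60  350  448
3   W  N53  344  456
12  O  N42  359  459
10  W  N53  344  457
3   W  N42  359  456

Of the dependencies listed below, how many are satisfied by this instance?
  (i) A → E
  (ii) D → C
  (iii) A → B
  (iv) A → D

(i) A → E: every LHS value maps to a single RHS value — holds.
(ii) D → C: every LHS value maps to a single RHS value — holds.
(iii) A → B: every LHS value maps to a single RHS value — holds.
(iv) A → D: A=11: 2 rows → D takes values {358, 359} — violation; A=6: 2 rows → D takes values {353, 350} — violation; A=3: 3 rows → D takes values {353, 344, 359} — violation — fails.
3 of the 4 dependencies hold.

3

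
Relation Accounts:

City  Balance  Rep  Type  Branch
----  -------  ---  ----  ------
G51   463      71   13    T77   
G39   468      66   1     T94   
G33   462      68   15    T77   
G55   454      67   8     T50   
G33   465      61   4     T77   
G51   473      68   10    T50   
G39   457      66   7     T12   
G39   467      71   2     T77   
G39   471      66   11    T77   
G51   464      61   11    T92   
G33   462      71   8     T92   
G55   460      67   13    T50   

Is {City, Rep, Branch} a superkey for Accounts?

Two distinct rows share (City=G55, Rep=67, Branch=T50), so {City, Rep, Branch} does not determine every attribute — not a superkey.

No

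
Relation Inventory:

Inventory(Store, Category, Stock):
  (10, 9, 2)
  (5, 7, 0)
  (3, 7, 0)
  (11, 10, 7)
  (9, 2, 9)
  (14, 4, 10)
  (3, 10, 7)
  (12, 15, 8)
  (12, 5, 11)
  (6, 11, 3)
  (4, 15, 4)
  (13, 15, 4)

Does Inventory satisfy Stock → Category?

Yes

Stock=2: 1 row → Category = 9 ✓
Stock=0: 2 rows → Category = 7, 7 ✓
Stock=7: 2 rows → Category = 10, 10 ✓
Stock=9: 1 row → Category = 2 ✓
Stock=10: 1 row → Category = 4 ✓
Stock=8: 1 row → Category = 15 ✓
Stock=11: 1 row → Category = 5 ✓
Stock=3: 1 row → Category = 11 ✓
Stock=4: 2 rows → Category = 15, 15 ✓
Every Stock value is associated with a single Category value, so Stock → Category holds.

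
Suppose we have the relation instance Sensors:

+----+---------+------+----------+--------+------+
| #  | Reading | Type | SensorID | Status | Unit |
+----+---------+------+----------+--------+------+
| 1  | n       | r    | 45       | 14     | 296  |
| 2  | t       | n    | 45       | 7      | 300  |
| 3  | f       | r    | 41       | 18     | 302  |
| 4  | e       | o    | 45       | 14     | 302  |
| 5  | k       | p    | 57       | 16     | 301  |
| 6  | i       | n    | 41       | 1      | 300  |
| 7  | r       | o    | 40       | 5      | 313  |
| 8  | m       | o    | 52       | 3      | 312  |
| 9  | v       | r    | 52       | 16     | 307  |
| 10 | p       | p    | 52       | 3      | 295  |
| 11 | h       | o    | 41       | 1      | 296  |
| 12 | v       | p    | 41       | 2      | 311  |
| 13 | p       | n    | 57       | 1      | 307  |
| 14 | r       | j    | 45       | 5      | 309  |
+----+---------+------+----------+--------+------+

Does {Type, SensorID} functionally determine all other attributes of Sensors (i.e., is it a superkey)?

All 14 rows have distinct {Type, SensorID} values, so {Type, SensorID} → (all attributes) holds and {Type, SensorID} is a superkey.

Yes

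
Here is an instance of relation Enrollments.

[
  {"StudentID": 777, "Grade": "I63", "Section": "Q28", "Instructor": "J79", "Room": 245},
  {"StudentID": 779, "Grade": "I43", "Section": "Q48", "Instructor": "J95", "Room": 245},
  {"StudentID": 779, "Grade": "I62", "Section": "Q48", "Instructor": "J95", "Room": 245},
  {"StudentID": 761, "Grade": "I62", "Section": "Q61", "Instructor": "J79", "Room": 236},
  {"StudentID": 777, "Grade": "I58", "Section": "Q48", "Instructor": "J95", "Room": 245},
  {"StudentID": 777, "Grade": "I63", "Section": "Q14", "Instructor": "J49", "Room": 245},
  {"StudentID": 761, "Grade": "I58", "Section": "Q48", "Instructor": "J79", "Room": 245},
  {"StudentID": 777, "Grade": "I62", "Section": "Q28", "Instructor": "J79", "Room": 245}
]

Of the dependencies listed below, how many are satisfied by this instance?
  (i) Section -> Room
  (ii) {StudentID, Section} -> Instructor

2

(i) Section -> Room: every LHS value maps to a single RHS value — holds.
(ii) {StudentID, Section} -> Instructor: every LHS value maps to a single RHS value — holds.
2 of the 2 dependencies hold.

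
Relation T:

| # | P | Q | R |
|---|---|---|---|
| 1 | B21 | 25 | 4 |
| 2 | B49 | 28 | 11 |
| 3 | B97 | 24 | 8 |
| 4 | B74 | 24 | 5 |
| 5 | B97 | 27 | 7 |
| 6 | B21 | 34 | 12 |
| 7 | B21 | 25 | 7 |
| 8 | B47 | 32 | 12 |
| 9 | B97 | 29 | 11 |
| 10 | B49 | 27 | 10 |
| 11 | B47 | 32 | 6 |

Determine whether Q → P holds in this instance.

Q=25: rows 1, 7 → P = B21, B21 ✓
Q=28: row 2 → P = B49 ✓
Q=24: rows 3, 4 → P takes values {B97, B74} — violation
Q=27: rows 5, 10 → P takes values {B97, B49} — violation
Q=34: row 6 → P = B21 ✓
Q=32: rows 8, 11 → P = B47, B47 ✓
Q=29: row 9 → P = B97 ✓
Two rows agree on Q but differ on P, so Q → P does not hold.

No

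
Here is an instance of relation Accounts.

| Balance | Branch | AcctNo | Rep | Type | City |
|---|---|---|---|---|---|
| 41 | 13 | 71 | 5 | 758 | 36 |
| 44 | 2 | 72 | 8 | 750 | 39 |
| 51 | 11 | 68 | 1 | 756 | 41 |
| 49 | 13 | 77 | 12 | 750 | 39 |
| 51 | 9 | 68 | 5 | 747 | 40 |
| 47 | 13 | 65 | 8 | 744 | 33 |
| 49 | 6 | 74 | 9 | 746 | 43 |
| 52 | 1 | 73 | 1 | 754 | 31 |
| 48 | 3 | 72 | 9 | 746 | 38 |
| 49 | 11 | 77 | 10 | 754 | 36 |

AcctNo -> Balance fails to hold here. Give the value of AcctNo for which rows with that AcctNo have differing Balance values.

AcctNo=71: 1 row → Balance = 41 ✓
AcctNo=72: 2 rows → Balance takes values {44, 48} — violation
AcctNo=68: 2 rows → Balance = 51, 51 ✓
AcctNo=77: 2 rows → Balance = 49, 49 ✓
AcctNo=65: 1 row → Balance = 47 ✓
AcctNo=74: 1 row → Balance = 49 ✓
AcctNo=73: 1 row → Balance = 52 ✓
The only AcctNo value with inconsistent Balance is AcctNo=72.

72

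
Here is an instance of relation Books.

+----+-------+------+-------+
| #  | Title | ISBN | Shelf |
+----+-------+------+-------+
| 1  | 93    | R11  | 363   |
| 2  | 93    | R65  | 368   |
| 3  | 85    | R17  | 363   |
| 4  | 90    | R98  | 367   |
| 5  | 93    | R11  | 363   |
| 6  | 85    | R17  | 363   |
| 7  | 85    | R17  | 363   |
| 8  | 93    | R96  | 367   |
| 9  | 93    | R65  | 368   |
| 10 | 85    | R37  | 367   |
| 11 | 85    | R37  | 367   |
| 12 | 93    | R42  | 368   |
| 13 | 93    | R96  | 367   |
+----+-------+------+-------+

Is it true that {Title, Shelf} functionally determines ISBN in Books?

No

(Title=93, Shelf=363): rows 1, 5 → ISBN = R11, R11 ✓
(Title=93, Shelf=368): rows 2, 9, 12 → ISBN takes values {R65, R42} — violation
(Title=85, Shelf=363): rows 3, 6, 7 → ISBN = R17, R17, R17 ✓
(Title=90, Shelf=367): row 4 → ISBN = R98 ✓
(Title=93, Shelf=367): rows 8, 13 → ISBN = R96, R96 ✓
(Title=85, Shelf=367): rows 10, 11 → ISBN = R37, R37 ✓
Two rows agree on {Title, Shelf} but differ on ISBN, so {Title, Shelf} -> ISBN does not hold.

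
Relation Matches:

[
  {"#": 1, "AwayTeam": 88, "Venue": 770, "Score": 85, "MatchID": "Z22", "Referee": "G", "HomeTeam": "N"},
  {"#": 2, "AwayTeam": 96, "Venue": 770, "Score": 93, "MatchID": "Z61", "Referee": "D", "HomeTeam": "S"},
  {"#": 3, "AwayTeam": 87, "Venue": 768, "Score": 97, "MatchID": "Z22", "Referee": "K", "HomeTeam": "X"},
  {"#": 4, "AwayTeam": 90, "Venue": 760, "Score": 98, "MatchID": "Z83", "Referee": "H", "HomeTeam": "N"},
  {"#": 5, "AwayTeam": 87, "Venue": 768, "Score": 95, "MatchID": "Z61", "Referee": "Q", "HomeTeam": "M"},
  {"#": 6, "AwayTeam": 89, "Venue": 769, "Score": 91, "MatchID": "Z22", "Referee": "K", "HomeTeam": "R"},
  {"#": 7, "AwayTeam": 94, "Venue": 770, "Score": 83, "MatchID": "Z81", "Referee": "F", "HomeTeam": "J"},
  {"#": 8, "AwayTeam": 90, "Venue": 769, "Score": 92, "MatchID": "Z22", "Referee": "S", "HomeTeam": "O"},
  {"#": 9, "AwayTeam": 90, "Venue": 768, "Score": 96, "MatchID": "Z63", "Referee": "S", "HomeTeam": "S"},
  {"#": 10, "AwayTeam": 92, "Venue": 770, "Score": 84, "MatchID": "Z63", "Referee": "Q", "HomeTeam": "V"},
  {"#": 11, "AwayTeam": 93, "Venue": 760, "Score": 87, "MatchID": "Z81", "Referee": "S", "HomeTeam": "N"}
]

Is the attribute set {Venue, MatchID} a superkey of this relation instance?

Rows 6 and 8 have the same {Venue, MatchID} value (Venue=769, MatchID=Z22) but are distinct tuples, so {Venue, MatchID} does not determine every attribute — not a superkey.

No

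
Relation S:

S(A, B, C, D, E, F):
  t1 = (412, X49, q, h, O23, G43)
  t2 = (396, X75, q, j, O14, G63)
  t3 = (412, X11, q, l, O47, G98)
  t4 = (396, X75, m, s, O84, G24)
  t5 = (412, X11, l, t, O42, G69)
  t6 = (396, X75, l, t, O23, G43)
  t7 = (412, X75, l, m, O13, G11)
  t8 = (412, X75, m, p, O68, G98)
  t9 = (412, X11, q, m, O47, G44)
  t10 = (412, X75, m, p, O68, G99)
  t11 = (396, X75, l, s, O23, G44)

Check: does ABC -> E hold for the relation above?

(A=412, B=X49, C=q): row 1 → E = O23 ✓
(A=396, B=X75, C=q): row 2 → E = O14 ✓
(A=412, B=X11, C=q): rows 3, 9 → E = O47, O47 ✓
(A=396, B=X75, C=m): row 4 → E = O84 ✓
(A=412, B=X11, C=l): row 5 → E = O42 ✓
(A=396, B=X75, C=l): rows 6, 11 → E = O23, O23 ✓
(A=412, B=X75, C=l): row 7 → E = O13 ✓
(A=412, B=X75, C=m): rows 8, 10 → E = O68, O68 ✓
Every ABC value is associated with a single E value, so ABC -> E holds.

Yes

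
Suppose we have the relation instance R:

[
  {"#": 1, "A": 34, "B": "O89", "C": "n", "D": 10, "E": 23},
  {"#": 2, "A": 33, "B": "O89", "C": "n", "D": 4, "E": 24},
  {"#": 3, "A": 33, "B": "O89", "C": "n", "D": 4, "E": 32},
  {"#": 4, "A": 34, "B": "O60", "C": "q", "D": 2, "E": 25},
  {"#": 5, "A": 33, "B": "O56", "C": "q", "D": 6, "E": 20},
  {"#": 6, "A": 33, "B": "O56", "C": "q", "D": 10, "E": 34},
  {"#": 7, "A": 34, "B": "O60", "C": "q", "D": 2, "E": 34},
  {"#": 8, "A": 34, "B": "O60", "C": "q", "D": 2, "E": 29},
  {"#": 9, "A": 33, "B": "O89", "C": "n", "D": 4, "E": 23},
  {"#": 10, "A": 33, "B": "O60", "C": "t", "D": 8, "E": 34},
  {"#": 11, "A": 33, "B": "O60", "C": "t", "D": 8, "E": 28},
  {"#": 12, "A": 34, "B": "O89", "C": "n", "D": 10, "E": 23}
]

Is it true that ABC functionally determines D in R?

(A=34, B=O89, C=n): rows 1, 12 → D = 10, 10 ✓
(A=33, B=O89, C=n): rows 2, 3, 9 → D = 4, 4, 4 ✓
(A=34, B=O60, C=q): rows 4, 7, 8 → D = 2, 2, 2 ✓
(A=33, B=O56, C=q): rows 5, 6 → D takes values {6, 10} — violation
(A=33, B=O60, C=t): rows 10, 11 → D = 8, 8 ✓
Two rows agree on ABC but differ on D, so ABC → D does not hold.

No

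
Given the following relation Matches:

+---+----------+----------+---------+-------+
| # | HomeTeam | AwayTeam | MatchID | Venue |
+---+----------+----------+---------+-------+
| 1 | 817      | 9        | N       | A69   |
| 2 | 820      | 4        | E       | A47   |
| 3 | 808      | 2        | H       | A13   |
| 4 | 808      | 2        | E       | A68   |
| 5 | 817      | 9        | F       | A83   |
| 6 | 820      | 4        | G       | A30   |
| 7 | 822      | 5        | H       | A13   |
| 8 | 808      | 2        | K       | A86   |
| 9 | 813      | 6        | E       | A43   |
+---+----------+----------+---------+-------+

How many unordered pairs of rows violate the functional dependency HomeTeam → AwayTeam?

HomeTeam=817: all 2 rows agree on AwayTeam — 0 pairs.
HomeTeam=820: all 2 rows agree on AwayTeam — 0 pairs.
HomeTeam=808: all 3 rows agree on AwayTeam — 0 pairs.

0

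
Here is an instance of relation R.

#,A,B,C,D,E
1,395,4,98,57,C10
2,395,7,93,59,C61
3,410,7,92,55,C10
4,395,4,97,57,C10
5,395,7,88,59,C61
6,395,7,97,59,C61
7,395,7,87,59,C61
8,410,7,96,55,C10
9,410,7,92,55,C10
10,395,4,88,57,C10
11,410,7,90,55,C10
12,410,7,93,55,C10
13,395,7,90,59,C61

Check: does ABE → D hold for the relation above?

(A=395, B=4, E=C10): rows 1, 4, 10 → D = 57, 57, 57 ✓
(A=395, B=7, E=C61): rows 2, 5, 6, 7, 13 → D = 59, 59, 59, 59, 59 ✓
(A=410, B=7, E=C10): rows 3, 8, 9, 11, 12 → D = 55, 55, 55, 55, 55 ✓
Every ABE value is associated with a single D value, so ABE → D holds.

Yes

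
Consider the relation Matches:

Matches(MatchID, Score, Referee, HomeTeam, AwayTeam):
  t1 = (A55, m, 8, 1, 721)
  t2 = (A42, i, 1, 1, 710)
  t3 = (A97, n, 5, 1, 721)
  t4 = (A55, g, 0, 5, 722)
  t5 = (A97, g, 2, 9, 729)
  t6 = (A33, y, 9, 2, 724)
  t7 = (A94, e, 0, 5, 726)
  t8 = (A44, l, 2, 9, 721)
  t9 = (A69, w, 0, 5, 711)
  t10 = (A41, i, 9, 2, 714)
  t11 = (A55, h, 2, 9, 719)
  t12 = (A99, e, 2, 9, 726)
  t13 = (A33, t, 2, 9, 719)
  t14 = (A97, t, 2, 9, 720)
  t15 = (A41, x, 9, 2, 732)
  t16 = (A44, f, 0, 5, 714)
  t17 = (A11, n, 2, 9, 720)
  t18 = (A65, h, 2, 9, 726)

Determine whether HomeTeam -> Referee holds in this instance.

No

HomeTeam=1: rows 1, 2, 3 → Referee takes values {8, 1, 5} — violation
HomeTeam=5: rows 4, 7, 9, 16 → Referee = 0, 0, 0, 0 ✓
HomeTeam=9: rows 5, 8, 11, 12, 13, 14, 17, 18 → Referee = 2, 2, 2, 2, 2, 2, 2, 2 ✓
HomeTeam=2: rows 6, 10, 15 → Referee = 9, 9, 9 ✓
Two rows agree on HomeTeam but differ on Referee, so HomeTeam -> Referee does not hold.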